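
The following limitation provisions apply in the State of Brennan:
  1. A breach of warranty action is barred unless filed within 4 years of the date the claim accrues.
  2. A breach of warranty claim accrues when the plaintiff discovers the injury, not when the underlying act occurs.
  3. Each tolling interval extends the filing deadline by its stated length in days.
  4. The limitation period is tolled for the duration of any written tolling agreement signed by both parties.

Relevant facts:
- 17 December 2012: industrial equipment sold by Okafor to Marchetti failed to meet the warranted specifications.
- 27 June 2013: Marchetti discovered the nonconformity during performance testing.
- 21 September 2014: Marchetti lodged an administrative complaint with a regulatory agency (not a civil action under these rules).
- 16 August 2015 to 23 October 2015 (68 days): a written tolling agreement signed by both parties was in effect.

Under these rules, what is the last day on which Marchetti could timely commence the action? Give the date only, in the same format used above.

The claim did not accrue until Marchetti discovered the injury on 27 June 2013; the 17 December 2012 act date does not start the clock under the stated rule.
4 years from 27 June 2013 is 27 June 2017.
The written tolling agreement from 16 August 2015 to 23 October 2015 tolled the period for 68 days, extending the deadline to 3 September 2017.
Nothing else in the chronology tolls or restarts the period.

3 September 2017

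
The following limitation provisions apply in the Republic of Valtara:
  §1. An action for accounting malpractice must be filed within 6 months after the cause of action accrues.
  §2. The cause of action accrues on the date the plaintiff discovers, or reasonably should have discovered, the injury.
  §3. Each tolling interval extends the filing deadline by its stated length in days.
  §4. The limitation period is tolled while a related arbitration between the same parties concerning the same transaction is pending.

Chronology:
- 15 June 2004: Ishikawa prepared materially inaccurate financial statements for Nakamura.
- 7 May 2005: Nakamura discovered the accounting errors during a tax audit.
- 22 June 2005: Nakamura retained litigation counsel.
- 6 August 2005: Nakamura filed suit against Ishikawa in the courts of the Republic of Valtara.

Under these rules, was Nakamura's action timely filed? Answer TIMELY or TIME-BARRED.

TIMELY

Under the discovery rule, the claim accrued on 7 May 2005, when Nakamura discovered the injury — not on the 15 June 2004 date of the underlying act.
The untolled deadline — 6 months after 7 May 2005 — is 7 November 2005.
The other events in the timeline have no effect on the limitation period under the stated rules.
The 6 August 2005 filing precedes the 7 November 2005 deadline; the claim is timely.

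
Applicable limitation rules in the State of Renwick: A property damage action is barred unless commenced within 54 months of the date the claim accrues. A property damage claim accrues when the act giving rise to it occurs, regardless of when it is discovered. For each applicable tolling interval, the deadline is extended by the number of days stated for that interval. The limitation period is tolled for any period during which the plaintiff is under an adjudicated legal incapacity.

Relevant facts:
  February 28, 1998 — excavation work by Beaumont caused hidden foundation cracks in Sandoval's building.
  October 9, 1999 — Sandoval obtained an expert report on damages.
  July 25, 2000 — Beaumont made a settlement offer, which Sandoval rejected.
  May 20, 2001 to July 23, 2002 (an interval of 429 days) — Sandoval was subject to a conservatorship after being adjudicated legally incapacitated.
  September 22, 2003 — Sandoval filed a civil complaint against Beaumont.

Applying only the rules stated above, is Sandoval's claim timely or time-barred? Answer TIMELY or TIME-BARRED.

The limitation period began to run on February 28, 1998.
54 months from February 28, 1998 is August 28, 2002.
The period was tolled for 429 days by the plaintiff's legal incapacity (May 20, 2001 to July 23, 2002), pushing the deadline to October 31, 2003.
Nothing else in the chronology tolls or restarts the period.
Sandoval filed on September 22, 2003, before the October 31, 2003 deadline, so the action is timely.

TIMELY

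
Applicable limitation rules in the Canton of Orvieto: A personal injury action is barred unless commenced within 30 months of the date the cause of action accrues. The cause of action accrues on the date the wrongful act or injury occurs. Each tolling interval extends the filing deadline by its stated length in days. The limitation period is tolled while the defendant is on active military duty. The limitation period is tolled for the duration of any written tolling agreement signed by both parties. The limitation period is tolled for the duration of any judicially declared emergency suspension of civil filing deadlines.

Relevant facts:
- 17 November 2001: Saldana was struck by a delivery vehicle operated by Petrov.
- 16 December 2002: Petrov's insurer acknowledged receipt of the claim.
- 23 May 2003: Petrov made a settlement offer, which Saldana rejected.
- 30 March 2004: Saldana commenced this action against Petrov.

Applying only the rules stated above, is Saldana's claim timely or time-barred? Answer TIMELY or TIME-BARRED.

TIMELY

The claim accrued on 17 November 2001, when the wrongful act occurred.
30 months from 17 November 2001 is 17 May 2004.
None of the other events listed affects the running of the period under the stated rules.
Filing on 30 March 2004 beat the 17 May 2004 deadline — the action is timely.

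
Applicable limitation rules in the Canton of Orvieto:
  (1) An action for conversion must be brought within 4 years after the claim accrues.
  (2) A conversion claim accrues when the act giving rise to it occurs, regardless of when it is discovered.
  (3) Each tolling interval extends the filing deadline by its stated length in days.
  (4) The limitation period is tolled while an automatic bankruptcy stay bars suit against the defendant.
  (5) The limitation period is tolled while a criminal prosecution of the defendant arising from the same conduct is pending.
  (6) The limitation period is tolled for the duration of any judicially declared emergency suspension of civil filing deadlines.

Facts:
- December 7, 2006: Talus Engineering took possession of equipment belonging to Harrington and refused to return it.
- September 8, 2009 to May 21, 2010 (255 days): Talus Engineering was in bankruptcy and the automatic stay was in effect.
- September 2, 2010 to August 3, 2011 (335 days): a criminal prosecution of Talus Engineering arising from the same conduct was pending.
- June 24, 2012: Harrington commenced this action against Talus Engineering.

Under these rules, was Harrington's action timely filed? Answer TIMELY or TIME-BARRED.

TIMELY

The claim accrued on December 7, 2006, the date of the act.
Adding the 4 years base period to December 7, 2006 gives a deadline of December 7, 2010, before any tolling.
Because the automatic bankruptcy stay ran from September 8, 2009 to May 21, 2010, the deadline is extended by 255 days to August 19, 2011.
Because the pending criminal prosecution ran from September 2, 2010 to August 3, 2011, the deadline is extended by 335 days to July 19, 2012.
Filing on June 24, 2012 beat the July 19, 2012 deadline — the action is timely.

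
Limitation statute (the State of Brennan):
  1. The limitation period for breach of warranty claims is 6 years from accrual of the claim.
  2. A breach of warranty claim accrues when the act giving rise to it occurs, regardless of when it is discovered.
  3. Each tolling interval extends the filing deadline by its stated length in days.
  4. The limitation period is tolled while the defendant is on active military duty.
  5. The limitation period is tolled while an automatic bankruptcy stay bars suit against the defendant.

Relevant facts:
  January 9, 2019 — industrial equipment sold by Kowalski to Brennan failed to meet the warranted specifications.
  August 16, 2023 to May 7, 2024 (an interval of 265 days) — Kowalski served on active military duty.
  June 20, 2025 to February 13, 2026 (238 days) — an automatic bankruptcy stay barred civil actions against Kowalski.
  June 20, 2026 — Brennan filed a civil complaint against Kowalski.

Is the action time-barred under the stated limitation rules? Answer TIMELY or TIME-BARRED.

TIME-BARRED

The limitation period began to run on January 9, 2019.
The untolled deadline — 6 years after January 9, 2019 — is January 9, 2025.
Because the defendant's active military service ran from August 16, 2023 to May 7, 2024, the deadline is extended by 265 days to October 1, 2025.
The automatic bankruptcy stay from June 20, 2025 to February 13, 2026 tolled the period for 238 days, extending the deadline to May 27, 2026.
Brennan filed on June 20, 2026, after the May 27, 2026 deadline, so the action is time-barred.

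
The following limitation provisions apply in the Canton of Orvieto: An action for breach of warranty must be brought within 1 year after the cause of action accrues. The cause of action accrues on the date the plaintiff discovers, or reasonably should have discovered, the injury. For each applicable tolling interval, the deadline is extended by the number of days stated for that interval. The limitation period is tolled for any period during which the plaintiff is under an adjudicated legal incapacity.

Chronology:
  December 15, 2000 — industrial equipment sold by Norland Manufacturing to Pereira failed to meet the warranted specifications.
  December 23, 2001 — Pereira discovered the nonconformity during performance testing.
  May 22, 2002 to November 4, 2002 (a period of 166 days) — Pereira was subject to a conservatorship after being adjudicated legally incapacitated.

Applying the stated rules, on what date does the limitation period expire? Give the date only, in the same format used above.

Under the discovery rule, the claim accrued on December 23, 2001, when Pereira discovered the injury — not on the December 15, 2000 date of the underlying act.
Adding the 1 year base period to December 23, 2001 gives a deadline of December 23, 2002, before any tolling.
The period was tolled for 166 days by the plaintiff's legal incapacity (May 22, 2002 to November 4, 2002), pushing the deadline to June 7, 2003.

June 7, 2003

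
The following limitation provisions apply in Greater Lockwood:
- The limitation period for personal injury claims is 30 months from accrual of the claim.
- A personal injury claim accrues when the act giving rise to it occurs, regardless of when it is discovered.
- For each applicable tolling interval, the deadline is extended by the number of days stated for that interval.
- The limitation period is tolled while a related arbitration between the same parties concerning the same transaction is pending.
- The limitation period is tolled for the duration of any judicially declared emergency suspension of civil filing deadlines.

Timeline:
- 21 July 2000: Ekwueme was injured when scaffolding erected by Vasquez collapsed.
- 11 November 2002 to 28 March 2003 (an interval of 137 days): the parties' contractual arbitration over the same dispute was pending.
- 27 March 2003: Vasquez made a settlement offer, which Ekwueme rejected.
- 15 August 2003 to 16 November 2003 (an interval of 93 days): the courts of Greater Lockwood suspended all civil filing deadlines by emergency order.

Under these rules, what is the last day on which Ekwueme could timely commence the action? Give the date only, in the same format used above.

7 June 2003

The claim accrued on 21 July 2000, when the wrongful act occurred.
Adding the 30 months base period to 21 July 2000 gives a deadline of 21 January 2003, before any tolling.
The pending related arbitration from 11 November 2002 to 28 March 2003 tolled the period for 137 days, extending the deadline to 7 June 2003.
The emergency suspension of filing deadlines from 15 August 2003 to 16 November 2003 began after the period had already run on 7 June 2003, so it has no tolling effect.
None of the other events listed affects the running of the period under the stated rules.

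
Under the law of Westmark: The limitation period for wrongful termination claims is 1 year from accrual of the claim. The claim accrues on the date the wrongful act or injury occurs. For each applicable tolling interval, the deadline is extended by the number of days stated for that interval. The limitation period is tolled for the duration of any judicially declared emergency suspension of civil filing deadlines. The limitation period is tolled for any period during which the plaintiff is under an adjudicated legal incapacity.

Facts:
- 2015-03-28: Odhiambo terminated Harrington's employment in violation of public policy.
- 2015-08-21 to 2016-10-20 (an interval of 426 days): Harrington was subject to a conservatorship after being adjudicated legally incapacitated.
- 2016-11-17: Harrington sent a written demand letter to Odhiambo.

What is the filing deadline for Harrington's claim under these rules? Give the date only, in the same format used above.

The claim accrued on 2015-03-28, the date of the act.
1 year from 2015-03-28 is 2016-03-28.
The period was tolled for 426 days by the plaintiff's legal incapacity (2015-08-21 to 2016-10-20), pushing the deadline to 2017-05-28.
None of the other events listed affects the running of the period under the stated rules.

2017-05-28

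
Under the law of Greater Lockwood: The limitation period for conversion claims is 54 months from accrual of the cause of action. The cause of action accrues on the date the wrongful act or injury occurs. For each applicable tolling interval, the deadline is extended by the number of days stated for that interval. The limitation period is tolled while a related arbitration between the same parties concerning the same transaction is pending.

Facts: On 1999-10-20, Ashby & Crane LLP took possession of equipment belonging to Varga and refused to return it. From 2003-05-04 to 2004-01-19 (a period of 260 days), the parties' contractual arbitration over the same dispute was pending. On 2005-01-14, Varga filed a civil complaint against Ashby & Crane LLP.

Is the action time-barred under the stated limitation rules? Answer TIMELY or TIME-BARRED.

The claim accrued on 1999-10-20, when the wrongful act occurred.
Adding the 54 months base period to 1999-10-20 gives a deadline of 2004-04-20, before any tolling.
Because the pending related arbitration ran from 2003-05-04 to 2004-01-19, the deadline is extended by 260 days to 2005-01-05.
Varga filed on 2005-01-14, after the 2005-01-05 deadline, so the action is time-barred.

TIME-BARRED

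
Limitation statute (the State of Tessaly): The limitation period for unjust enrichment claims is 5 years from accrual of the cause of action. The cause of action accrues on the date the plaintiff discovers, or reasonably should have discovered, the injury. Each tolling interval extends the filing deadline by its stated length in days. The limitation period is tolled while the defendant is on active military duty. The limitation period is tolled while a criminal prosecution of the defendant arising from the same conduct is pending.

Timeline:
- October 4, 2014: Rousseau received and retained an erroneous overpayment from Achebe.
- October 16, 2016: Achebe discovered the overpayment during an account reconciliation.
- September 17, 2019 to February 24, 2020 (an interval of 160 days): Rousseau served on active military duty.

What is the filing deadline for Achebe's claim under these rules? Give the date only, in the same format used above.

March 25, 2022

The claim did not accrue until Achebe discovered the injury on October 16, 2016; the October 4, 2014 act date does not start the clock under the stated rule.
Adding the 5 years base period to October 16, 2016 gives a deadline of October 16, 2021, before any tolling.
The defendant's active military service from September 17, 2019 to February 24, 2020 tolled the period for 160 days, extending the deadline to March 25, 2022.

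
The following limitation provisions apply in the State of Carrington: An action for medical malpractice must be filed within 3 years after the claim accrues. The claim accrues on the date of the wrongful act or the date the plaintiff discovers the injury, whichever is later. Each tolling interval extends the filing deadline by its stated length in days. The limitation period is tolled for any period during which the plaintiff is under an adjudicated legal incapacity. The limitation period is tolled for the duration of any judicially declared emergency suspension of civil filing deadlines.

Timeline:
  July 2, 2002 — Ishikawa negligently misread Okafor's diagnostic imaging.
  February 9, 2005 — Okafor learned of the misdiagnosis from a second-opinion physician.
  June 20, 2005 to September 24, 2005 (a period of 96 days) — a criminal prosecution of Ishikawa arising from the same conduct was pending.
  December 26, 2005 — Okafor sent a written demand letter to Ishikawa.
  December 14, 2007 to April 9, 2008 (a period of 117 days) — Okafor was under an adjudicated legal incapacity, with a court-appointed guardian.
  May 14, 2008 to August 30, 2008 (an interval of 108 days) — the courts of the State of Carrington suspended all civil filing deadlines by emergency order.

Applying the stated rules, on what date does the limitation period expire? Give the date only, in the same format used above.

September 21, 2008

Taking the later of the act (July 2, 2002) and discovery (February 9, 2005), the claim accrued on February 9, 2005.
Adding the 3 years base period to February 9, 2005 gives a deadline of February 9, 2008, before any tolling.
The plaintiff's legal incapacity from December 14, 2007 to April 9, 2008 tolled the period for 117 days, extending the deadline to June 5, 2008.
Because the emergency suspension of filing deadlines ran from May 14, 2008 to August 30, 2008, the deadline is extended by 108 days to September 21, 2008.
No stated provision tolls the period for a criminal prosecution, so the interval from June 20, 2005 to September 24, 2005 has no effect on the deadline.
The other events in the timeline have no effect on the limitation period under the stated rules.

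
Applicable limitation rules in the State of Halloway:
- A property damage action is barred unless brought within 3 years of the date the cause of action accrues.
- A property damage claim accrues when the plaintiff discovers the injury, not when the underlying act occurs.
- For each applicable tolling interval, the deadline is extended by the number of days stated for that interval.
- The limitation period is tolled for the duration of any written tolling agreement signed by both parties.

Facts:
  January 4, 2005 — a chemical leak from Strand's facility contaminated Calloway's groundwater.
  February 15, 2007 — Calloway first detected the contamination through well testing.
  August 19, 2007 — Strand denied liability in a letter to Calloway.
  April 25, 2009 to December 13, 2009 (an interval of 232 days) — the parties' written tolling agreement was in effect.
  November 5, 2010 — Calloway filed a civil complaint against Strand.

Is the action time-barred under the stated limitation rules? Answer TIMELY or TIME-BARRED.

TIME-BARRED

Accrual is tied to discovery, so the period began on February 15, 2007 rather than on January 4, 2005 when the act occurred.
3 years from February 15, 2007 is February 15, 2010.
Because the written tolling agreement ran from April 25, 2009 to December 13, 2009, the deadline is extended by 232 days to October 5, 2010.
The other events in the timeline have no effect on the limitation period under the stated rules.
The November 5, 2010 filing falls after the October 5, 2010 deadline; the claim is time-barred.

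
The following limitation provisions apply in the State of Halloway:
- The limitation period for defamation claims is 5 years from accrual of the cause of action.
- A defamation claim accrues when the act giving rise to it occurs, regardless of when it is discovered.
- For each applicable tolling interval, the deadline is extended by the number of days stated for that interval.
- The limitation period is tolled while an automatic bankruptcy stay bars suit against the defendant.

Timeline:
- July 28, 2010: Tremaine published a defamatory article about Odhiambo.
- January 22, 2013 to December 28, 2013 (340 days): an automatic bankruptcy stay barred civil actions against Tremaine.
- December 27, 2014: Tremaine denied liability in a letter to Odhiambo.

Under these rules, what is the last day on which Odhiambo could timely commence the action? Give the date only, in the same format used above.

July 2, 2016

The cause of action accrued on July 28, 2010, the date of the act.
Adding the 5 years base period to July 28, 2010 gives a deadline of July 28, 2015, before any tolling.
The period was tolled for 340 days by the automatic bankruptcy stay (January 22, 2013 to December 28, 2013), pushing the deadline to July 2, 2016.
None of the other events listed affects the running of the period under the stated rules.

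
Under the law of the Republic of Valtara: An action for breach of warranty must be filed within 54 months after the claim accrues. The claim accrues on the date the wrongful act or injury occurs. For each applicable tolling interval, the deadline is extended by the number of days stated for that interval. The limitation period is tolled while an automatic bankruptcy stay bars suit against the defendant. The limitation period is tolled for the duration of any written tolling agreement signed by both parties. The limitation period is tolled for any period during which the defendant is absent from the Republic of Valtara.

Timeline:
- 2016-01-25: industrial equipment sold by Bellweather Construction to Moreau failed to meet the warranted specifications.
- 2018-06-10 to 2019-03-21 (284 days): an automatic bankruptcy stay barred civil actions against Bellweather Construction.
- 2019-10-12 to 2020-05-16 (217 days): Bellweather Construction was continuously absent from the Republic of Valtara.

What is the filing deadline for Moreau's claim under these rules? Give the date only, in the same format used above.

The claim accrued on 2016-01-25, the date of the act.
Adding the 54 months base period to 2016-01-25 gives a deadline of 2020-07-25, before any tolling.
The automatic bankruptcy stay from 2018-06-10 to 2019-03-21 tolled the period for 284 days, extending the deadline to 2021-05-05.
The period was tolled for 217 days by the defendant's absence from the jurisdiction (2019-10-12 to 2020-05-16), pushing the deadline to 2021-12-08.

2021-12-08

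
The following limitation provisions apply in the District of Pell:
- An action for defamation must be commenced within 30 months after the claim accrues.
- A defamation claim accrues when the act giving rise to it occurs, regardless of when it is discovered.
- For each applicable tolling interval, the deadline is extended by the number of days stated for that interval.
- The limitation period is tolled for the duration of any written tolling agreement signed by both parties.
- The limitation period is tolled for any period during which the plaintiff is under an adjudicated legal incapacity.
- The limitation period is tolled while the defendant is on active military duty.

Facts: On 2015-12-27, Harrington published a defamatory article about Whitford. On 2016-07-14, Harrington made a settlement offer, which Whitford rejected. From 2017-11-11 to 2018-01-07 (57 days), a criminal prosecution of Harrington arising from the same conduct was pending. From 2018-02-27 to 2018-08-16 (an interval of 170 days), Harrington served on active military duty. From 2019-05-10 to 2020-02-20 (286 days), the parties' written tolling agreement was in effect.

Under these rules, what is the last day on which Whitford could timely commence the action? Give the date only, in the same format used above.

2018-12-14

The limitation period began to run on 2015-12-27.
30 months from 2015-12-27 is 2018-06-27.
The period was tolled for 170 days by the defendant's active military service (2018-02-27 to 2018-08-16), pushing the deadline to 2018-12-14.
The written tolling agreement starting 2019-05-10 came too late — the period had run on 2018-12-14 — and so does not extend the deadline.
Although a criminal prosecution ran from 2017-11-11 to 2018-01-07, the stated rules do not make that a tolling event, so it is disregarded.
Nothing else in the chronology tolls or restarts the period.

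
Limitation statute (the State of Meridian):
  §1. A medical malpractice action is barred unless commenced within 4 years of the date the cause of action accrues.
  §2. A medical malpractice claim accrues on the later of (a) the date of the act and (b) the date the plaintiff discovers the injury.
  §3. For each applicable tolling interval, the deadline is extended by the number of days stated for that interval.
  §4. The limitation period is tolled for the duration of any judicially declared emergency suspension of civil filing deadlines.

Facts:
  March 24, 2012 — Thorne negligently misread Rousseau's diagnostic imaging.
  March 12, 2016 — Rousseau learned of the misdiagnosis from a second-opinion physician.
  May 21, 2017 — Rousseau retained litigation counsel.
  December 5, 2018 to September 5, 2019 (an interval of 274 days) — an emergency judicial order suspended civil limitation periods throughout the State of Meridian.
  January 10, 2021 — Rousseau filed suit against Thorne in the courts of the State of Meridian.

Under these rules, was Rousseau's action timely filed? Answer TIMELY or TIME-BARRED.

Taking the later of the act (March 24, 2012) and discovery (March 12, 2016), the claim accrued on March 12, 2016.
4 years from March 12, 2016 is March 12, 2020.
The emergency suspension of filing deadlines from December 5, 2018 to September 5, 2019 tolled the period for 274 days, extending the deadline to December 11, 2020.
Nothing else in the chronology tolls or restarts the period.
The January 10, 2021 filing falls after the December 11, 2020 deadline; the claim is time-barred.

TIME-BARRED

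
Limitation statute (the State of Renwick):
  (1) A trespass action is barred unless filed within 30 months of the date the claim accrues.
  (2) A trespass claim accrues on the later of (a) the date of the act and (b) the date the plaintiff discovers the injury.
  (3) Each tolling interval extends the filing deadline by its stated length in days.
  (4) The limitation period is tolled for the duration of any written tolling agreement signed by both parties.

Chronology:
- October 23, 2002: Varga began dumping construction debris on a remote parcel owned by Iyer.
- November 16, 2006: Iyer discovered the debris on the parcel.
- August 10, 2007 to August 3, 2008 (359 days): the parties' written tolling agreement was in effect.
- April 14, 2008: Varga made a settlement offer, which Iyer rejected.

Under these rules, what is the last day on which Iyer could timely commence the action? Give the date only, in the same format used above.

May 10, 2010

Because discovery on November 16, 2006 post-dates the October 23, 2002 act, accrual under the later-of rule falls on November 16, 2006.
30 months from November 16, 2006 is May 16, 2009.
The written tolling agreement from August 10, 2007 to August 3, 2008 tolled the period for 359 days, extending the deadline to May 10, 2010.
The other events in the timeline have no effect on the limitation period under the stated rules.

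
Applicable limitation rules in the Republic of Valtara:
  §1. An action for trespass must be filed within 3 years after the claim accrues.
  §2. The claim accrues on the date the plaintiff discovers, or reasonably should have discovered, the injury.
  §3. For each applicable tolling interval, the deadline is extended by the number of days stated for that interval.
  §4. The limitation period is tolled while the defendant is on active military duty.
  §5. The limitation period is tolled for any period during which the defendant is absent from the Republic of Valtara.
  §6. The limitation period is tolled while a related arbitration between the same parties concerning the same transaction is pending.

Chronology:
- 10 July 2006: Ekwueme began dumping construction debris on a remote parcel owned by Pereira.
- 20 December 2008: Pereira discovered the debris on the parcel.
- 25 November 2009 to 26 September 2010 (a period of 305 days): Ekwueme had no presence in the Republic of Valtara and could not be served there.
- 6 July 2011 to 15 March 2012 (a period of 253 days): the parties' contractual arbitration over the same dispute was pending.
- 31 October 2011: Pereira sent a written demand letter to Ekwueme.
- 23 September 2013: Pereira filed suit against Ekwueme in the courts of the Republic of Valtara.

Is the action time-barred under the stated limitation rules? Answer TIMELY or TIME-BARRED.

TIME-BARRED

Under the discovery rule, the claim accrued on 20 December 2008, when Pereira discovered the injury — not on the 10 July 2006 date of the underlying act.
The untolled deadline — 3 years after 20 December 2008 — is 20 December 2011.
The period was tolled for 305 days by the defendant's absence from the jurisdiction (25 November 2009 to 26 September 2010), pushing the deadline to 20 October 2012.
The pending related arbitration from 6 July 2011 to 15 March 2012 tolled the period for 253 days, extending the deadline to 30 June 2013.
None of the other events listed affects the running of the period under the stated rules.
Pereira filed on 23 September 2013, after the 30 June 2013 deadline, so the action is time-barred.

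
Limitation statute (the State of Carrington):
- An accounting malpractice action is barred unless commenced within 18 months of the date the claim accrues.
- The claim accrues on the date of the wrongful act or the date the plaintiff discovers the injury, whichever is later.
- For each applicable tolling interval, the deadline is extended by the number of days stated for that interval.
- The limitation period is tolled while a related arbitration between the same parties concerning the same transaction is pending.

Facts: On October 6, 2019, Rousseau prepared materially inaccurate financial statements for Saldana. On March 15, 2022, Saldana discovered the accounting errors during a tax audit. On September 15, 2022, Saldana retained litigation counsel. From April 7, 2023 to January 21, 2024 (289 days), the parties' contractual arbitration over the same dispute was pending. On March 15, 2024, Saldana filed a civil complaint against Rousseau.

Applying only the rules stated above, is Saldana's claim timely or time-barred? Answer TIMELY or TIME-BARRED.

TIMELY

The claim accrued on March 15, 2022 — the later of the October 6, 2019 act and the March 15, 2022 discovery.
Adding the 18 months base period to March 15, 2022 gives a deadline of September 15, 2023, before any tolling.
Because the pending related arbitration ran from April 7, 2023 to January 21, 2024, the deadline is extended by 289 days to June 30, 2024.
Nothing else in the chronology tolls or restarts the period.
Saldana filed on March 15, 2024, before the June 30, 2024 deadline, so the action is timely.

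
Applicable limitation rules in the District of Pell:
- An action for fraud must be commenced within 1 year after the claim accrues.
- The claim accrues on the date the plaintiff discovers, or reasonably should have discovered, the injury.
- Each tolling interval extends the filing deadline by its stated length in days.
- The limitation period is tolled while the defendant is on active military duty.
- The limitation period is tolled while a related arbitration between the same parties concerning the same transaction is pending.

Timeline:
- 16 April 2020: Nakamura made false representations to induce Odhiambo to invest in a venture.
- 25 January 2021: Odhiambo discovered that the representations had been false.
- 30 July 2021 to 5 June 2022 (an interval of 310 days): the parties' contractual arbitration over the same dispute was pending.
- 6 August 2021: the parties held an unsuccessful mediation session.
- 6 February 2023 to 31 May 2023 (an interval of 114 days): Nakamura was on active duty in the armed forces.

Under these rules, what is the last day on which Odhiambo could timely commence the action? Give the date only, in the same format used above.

1 December 2022

Accrual is tied to discovery, so the period began on 25 January 2021 rather than on 16 April 2020 when the act occurred.
1 year from 25 January 2021 is 25 January 2022.
The period was tolled for 310 days by the pending related arbitration (30 July 2021 to 5 June 2022), pushing the deadline to 1 December 2022.
By the time the defendant's active military service began on 6 February 2023, the limitation period had already expired on 1 December 2022; that interval cannot revive it.
Nothing else in the chronology tolls or restarts the period.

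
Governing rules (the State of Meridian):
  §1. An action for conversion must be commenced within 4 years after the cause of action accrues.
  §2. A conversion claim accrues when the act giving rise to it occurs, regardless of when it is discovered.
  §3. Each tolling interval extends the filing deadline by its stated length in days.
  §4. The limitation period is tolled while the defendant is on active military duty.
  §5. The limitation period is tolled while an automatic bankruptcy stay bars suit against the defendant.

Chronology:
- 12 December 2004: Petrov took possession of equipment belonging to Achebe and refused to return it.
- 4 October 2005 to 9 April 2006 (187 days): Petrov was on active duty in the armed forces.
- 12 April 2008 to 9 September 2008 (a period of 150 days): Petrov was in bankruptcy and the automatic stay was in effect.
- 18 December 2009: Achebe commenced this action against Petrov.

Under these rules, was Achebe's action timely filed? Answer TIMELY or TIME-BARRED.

TIME-BARRED

The cause of action accrued on 12 December 2004, the date of the act.
The untolled deadline — 4 years after 12 December 2004 — is 12 December 2008.
The period was tolled for 187 days by the defendant's active military service (4 October 2005 to 9 April 2006), pushing the deadline to 17 June 2009.
Because the automatic bankruptcy stay ran from 12 April 2008 to 9 September 2008, the deadline is extended by 150 days to 14 November 2009.
The 18 December 2009 filing falls after the 14 November 2009 deadline; the claim is time-barred.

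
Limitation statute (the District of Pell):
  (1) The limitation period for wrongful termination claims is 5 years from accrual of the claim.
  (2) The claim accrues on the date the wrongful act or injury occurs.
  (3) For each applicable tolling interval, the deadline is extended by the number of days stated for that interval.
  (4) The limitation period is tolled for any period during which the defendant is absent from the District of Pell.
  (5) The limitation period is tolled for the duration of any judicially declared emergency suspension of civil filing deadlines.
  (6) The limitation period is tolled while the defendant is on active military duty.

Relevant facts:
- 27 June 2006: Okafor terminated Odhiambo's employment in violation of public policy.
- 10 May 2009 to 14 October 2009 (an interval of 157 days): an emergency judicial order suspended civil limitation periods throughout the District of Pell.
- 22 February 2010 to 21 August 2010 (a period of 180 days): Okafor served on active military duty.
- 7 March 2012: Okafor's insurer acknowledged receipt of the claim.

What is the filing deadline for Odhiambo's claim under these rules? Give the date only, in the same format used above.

The limitation period began to run on 27 June 2006.
5 years from 27 June 2006 is 27 June 2011.
The emergency suspension of filing deadlines from 10 May 2009 to 14 October 2009 tolled the period for 157 days, extending the deadline to 1 December 2011.
The period was tolled for 180 days by the defendant's active military service (22 February 2010 to 21 August 2010), pushing the deadline to 29 May 2012.
None of the other events listed affects the running of the period under the stated rules.

29 May 2012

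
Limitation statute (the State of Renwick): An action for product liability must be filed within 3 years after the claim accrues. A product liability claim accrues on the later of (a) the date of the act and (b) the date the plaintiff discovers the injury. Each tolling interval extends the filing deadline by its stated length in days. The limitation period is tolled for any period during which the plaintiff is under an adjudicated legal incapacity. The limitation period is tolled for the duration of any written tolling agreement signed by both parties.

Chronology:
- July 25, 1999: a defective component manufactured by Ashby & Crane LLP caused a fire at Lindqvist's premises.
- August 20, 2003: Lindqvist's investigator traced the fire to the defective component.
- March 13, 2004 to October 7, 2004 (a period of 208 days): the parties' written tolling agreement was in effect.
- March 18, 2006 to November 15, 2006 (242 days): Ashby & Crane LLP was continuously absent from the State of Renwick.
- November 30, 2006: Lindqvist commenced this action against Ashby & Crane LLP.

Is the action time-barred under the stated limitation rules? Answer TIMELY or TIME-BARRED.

The claim accrued on August 20, 2003 — the later of the July 25, 1999 act and the August 20, 2003 discovery.
3 years from August 20, 2003 is August 20, 2006.
Because the written tolling agreement ran from March 13, 2004 to October 7, 2004, the deadline is extended by 208 days to March 16, 2007.
Although the defendant's absence ran from March 18, 2006 to November 15, 2006, the stated rules do not make that a tolling event, so it is disregarded.
Lindqvist filed on November 30, 2006, before the March 16, 2007 deadline, so the action is timely.

TIMELY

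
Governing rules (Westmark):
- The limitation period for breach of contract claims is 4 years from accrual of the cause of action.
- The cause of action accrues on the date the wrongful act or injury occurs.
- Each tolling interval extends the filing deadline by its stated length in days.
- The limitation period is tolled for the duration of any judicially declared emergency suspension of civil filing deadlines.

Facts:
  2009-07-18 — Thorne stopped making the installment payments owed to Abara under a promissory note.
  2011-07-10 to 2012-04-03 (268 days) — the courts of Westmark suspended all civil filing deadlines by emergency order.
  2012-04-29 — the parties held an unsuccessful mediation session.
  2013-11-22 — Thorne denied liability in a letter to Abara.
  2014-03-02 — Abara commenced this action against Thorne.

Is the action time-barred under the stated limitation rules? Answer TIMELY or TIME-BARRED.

TIMELY

The cause of action accrued on 2009-07-18, the date of the act.
Adding the 4 years base period to 2009-07-18 gives a deadline of 2013-07-18, before any tolling.
Because the emergency suspension of filing deadlines ran from 2011-07-10 to 2012-04-03, the deadline is extended by 268 days to 2014-04-12.
Nothing else in the chronology tolls or restarts the period.
Filing on 2014-03-02 beat the 2014-04-12 deadline — the action is timely.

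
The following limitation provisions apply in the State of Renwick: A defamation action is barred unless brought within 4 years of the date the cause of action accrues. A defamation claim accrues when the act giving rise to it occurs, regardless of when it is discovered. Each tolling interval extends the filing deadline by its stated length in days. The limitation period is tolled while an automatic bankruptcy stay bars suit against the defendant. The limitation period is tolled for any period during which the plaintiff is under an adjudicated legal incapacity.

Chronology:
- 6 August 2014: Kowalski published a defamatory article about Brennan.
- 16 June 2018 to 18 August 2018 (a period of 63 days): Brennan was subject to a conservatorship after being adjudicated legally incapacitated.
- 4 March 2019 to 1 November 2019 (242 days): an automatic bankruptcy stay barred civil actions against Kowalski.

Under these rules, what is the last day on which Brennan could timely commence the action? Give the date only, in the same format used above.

The claim accrued on 6 August 2014, when the wrongful act occurred.
The untolled deadline — 4 years after 6 August 2014 — is 6 August 2018.
The period was tolled for 63 days by the plaintiff's legal incapacity (16 June 2018 to 18 August 2018), pushing the deadline to 8 October 2018.
The automatic bankruptcy stay starting 4 March 2019 came too late — the period had run on 8 October 2018 — and so does not extend the deadline.

8 October 2018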